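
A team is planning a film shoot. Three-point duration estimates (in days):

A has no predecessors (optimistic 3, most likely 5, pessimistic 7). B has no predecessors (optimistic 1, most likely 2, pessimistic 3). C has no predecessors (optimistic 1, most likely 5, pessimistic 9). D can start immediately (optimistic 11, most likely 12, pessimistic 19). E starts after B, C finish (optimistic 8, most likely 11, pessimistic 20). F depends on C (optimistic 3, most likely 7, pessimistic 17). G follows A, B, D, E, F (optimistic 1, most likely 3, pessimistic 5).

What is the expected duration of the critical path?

20 days

te_A = (3 + 4·5 + 7)/6 = 30/6 = 5
te_B = (1 + 4·2 + 3)/6 = 12/6 = 2
te_C = (1 + 4·5 + 9)/6 = 30/6 = 5
te_D = (11 + 4·12 + 19)/6 = 78/6 = 13
te_E = (8 + 4·11 + 20)/6 = 72/6 = 12
te_F = (3 + 4·7 + 17)/6 = 48/6 = 8
te_G = (1 + 4·3 + 5)/6 = 18/6 = 3

Forward pass:
ES_A = 0; EF_A = 5
ES_B = 0; EF_B = 2
ES_C = 0; EF_C = 5
ES_D = 0; EF_D = 13
ES_E = max(EF_B=2, EF_C=5) = 5; EF_E = 5+12 = 17
ES_F = 5; EF_F = 5+8 = 13
ES_G = max(EF_A=5, EF_B=2, EF_D=13, EF_E=17, EF_F=13) = 17; EF_G = 17+3 = 20
Expected project duration μ = 20 days. Critical path: C → E → G.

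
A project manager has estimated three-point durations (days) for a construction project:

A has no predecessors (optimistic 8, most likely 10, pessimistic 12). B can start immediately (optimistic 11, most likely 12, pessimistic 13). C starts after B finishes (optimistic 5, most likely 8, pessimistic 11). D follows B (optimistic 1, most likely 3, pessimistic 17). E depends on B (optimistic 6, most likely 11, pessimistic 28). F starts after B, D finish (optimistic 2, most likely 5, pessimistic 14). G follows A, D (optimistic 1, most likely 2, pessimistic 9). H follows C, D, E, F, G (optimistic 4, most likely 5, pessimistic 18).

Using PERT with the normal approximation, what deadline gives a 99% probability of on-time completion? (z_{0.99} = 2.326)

te_A = (8 + 4·10 + 12)/6 = 60/6 = 10; σ²_A = ((12−8)/6)² = 0.444
te_B = (11 + 4·12 + 13)/6 = 72/6 = 12; σ²_B = ((13−11)/6)² = 0.111
te_C = (5 + 4·8 + 11)/6 = 48/6 = 8; σ²_C = ((11−5)/6)² = 1.000
te_D = (1 + 4·3 + 17)/6 = 30/6 = 5; σ²_D = ((17−1)/6)² = 7.111
te_E = (6 + 4·11 + 28)/6 = 78/6 = 13; σ²_E = ((28−6)/6)² = 13.444
te_F = (2 + 4·5 + 14)/6 = 36/6 = 6; σ²_F = ((14−2)/6)² = 4.000
te_G = (1 + 4·2 + 9)/6 = 18/6 = 3; σ²_G = ((9−1)/6)² = 1.778
te_H = (4 + 4·5 + 18)/6 = 42/6 = 7; σ²_H = ((18−4)/6)² = 5.444

Forward pass:
ES_A = 0; EF_A = 10
ES_B = 0; EF_B = 12
ES_C = 12; EF_C = 12+8 = 20
ES_D = 12; EF_D = 12+5 = 17
ES_E = 12; EF_E = 12+13 = 25
ES_F = max(EF_B=12, EF_D=17) = 17; EF_F = 17+6 = 23
ES_G = max(EF_A=10, EF_D=17) = 17; EF_G = 17+3 = 20
ES_H = max(EF_C=20, EF_D=17, EF_E=25, EF_F=23, EF_G=20) = 25; EF_H = 25+7 = 32
Expected project duration μ = 32 days. Critical path: B → E → H.

Variance along critical path = 0.111 + 13.444 + 5.444 = 19.000; σ = 4.359 days.
D = μ + z·σ = 32 + 2.326·4.359 = 42.1 days

42.1 days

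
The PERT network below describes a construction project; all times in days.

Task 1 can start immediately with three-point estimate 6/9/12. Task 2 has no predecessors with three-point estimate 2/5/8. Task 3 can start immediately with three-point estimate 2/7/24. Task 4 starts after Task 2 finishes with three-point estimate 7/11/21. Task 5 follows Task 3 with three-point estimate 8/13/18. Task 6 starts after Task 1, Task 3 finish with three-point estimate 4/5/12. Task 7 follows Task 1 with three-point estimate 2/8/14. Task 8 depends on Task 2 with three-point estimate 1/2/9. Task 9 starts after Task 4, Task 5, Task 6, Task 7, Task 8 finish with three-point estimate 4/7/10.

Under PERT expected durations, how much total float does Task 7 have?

te_Task 1 = (6 + 4·9 + 12)/6 = 54/6 = 9
te_Task 2 = (2 + 4·5 + 8)/6 = 30/6 = 5
te_Task 3 = (2 + 4·7 + 24)/6 = 54/6 = 9
te_Task 4 = (7 + 4·11 + 21)/6 = 72/6 = 12
te_Task 5 = (8 + 4·13 + 18)/6 = 78/6 = 13
te_Task 6 = (4 + 4·5 + 12)/6 = 36/6 = 6
te_Task 7 = (2 + 4·8 + 14)/6 = 48/6 = 8
te_Task 8 = (1 + 4·2 + 9)/6 = 18/6 = 3
te_Task 9 = (4 + 4·7 + 10)/6 = 42/6 = 7

Forward pass:
ES_Task 1 = 0; EF_Task 1 = 9
ES_Task 2 = 0; EF_Task 2 = 5
ES_Task 3 = 0; EF_Task 3 = 9
ES_Task 4 = 5; EF_Task 4 = 5+12 = 17
ES_Task 5 = 9; EF_Task 5 = 9+13 = 22
ES_Task 6 = max(EF_Task 1=9, EF_Task 3=9) = 9; EF_Task 6 = 9+6 = 15
ES_Task 7 = 9; EF_Task 7 = 9+8 = 17
ES_Task 8 = 5; EF_Task 8 = 5+3 = 8
ES_Task 9 = max(EF_Task 4=17, EF_Task 5=22, EF_Task 6=15, EF_Task 7=17, EF_Task 8=8) = 22; EF_Task 9 = 22+7 = 29
Expected project duration μ = 29 days. Critical path: Task 3 → Task 5 → Task 9.

Backward pass:
LF_Task 9 = 29; LS_Task 9 = 29−7 = 22
LF_Task 8 = LS_Task 9 = 22; LS_Task 8 = 22−3 = 19
LF_Task 7 = LS_Task 9 = 22; LS_Task 7 = 22−8 = 14
LF_Task 6 = LS_Task 9 = 22; LS_Task 6 = 22−6 = 16
LF_Task 5 = LS_Task 9 = 22; LS_Task 5 = 22−13 = 9
LF_Task 4 = LS_Task 9 = 22; LS_Task 4 = 22−12 = 10
LF_Task 3 = min(LS_Task 5=9, LS_Task 6=16) = 9; LS_Task 3 = 9−9 = 0
LF_Task 2 = min(LS_Task 4=10, LS_Task 8=19) = 10; LS_Task 2 = 10−5 = 5
LF_Task 1 = min(LS_Task 6=16, LS_Task 7=14) = 14; LS_Task 1 = 14−9 = 5
Slack_Task 7 = LS_Task 7 − ES_Task 7 = 14 − 9 = 5

5 days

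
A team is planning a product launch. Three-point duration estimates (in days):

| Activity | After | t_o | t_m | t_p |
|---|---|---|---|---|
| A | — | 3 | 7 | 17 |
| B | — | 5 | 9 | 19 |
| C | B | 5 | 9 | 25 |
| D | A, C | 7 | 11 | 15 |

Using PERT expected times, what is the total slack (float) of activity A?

13 days

te_A = (3 + 4·7 + 17)/6 = 48/6 = 8
te_B = (5 + 4·9 + 19)/6 = 60/6 = 10
te_C = (5 + 4·9 + 25)/6 = 66/6 = 11
te_D = (7 + 4·11 + 15)/6 = 66/6 = 11

Forward pass:
ES_A = 0; EF_A = 8
ES_B = 0; EF_B = 10
ES_C = 10; EF_C = 10+11 = 21
ES_D = max(EF_A=8, EF_C=21) = 21; EF_D = 21+11 = 32
Expected project duration μ = 32 days. Critical path: B → C → D.

Backward pass:
LF_D = 32; LS_D = 32−11 = 21
LF_C = LS_D = 21; LS_C = 21−11 = 10
LF_B = LS_C = 10; LS_B = 10−10 = 0
LF_A = LS_D = 21; LS_A = 21−8 = 13
Slack_A = LS_A − ES_A = 13 − 0 = 13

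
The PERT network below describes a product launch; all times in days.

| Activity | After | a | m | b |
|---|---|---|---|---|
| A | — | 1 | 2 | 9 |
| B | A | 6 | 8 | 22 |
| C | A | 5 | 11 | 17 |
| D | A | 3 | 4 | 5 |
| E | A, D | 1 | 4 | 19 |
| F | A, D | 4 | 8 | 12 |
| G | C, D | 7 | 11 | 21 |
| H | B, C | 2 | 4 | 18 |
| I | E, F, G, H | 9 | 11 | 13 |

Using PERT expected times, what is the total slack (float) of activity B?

7 days

te_A = (1 + 4·2 + 9)/6 = 18/6 = 3
te_B = (6 + 4·8 + 22)/6 = 60/6 = 10
te_C = (5 + 4·11 + 17)/6 = 66/6 = 11
te_D = (3 + 4·4 + 5)/6 = 24/6 = 4
te_E = (1 + 4·4 + 19)/6 = 36/6 = 6
te_F = (4 + 4·8 + 12)/6 = 48/6 = 8
te_G = (7 + 4·11 + 21)/6 = 72/6 = 12
te_H = (2 + 4·4 + 18)/6 = 36/6 = 6
te_I = (9 + 4·11 + 13)/6 = 66/6 = 11

Forward pass:
ES_A = 0; EF_A = 3
ES_B = 3; EF_B = 3+10 = 13
ES_C = 3; EF_C = 3+11 = 14
ES_D = 3; EF_D = 3+4 = 7
ES_E = max(EF_A=3, EF_D=7) = 7; EF_E = 7+6 = 13
ES_F = max(EF_A=3, EF_D=7) = 7; EF_F = 7+8 = 15
ES_G = max(EF_C=14, EF_D=7) = 14; EF_G = 14+12 = 26
ES_H = max(EF_B=13, EF_C=14) = 14; EF_H = 14+6 = 20
ES_I = max(EF_E=13, EF_F=15, EF_G=26, EF_H=20) = 26; EF_I = 26+11 = 37
Expected project duration μ = 37 days. Critical path: A → C → G → I.

Backward pass:
LF_I = 37; LS_I = 37−11 = 26
LF_H = LS_I = 26; LS_H = 26−6 = 20
LF_G = LS_I = 26; LS_G = 26−12 = 14
LF_F = LS_I = 26; LS_F = 26−8 = 18
LF_E = LS_I = 26; LS_E = 26−6 = 20
LF_D = min(LS_E=20, LS_F=18, LS_G=14) = 14; LS_D = 14−4 = 10
LF_C = min(LS_G=14, LS_H=20) = 14; LS_C = 14−11 = 3
LF_B = LS_H = 20; LS_B = 20−10 = 10
LF_A = min(LS_B=10, LS_C=3, LS_D=10, LS_E=20, LS_F=18) = 3; LS_A = 3−3 = 0
Slack_B = LS_B − ES_B = 10 − 3 = 7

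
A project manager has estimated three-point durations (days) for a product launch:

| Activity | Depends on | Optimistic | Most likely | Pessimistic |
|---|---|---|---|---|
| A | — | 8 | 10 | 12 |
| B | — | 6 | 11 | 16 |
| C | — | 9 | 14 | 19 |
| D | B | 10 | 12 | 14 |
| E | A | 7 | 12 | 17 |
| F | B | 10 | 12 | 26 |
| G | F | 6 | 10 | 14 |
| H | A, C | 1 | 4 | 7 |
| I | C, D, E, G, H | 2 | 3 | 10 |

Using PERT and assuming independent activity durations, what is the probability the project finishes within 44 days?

te_A = (8 + 4·10 + 12)/6 = 60/6 = 10; σ²_A = ((12−8)/6)² = 0.444
te_B = (6 + 4·11 + 16)/6 = 66/6 = 11; σ²_B = ((16−6)/6)² = 2.778
te_C = (9 + 4·14 + 19)/6 = 84/6 = 14; σ²_C = ((19−9)/6)² = 2.778
te_D = (10 + 4·12 + 14)/6 = 72/6 = 12; σ²_D = ((14−10)/6)² = 0.444
te_E = (7 + 4·12 + 17)/6 = 72/6 = 12; σ²_E = ((17−7)/6)² = 2.778
te_F = (10 + 4·12 + 26)/6 = 84/6 = 14; σ²_F = ((26−10)/6)² = 7.111
te_G = (6 + 4·10 + 14)/6 = 60/6 = 10; σ²_G = ((14−6)/6)² = 1.778
te_H = (1 + 4·4 + 7)/6 = 24/6 = 4; σ²_H = ((7−1)/6)² = 1.000
te_I = (2 + 4·3 + 10)/6 = 24/6 = 4; σ²_I = ((10−2)/6)² = 1.778

Forward pass:
ES_A = 0; EF_A = 10
ES_B = 0; EF_B = 11
ES_C = 0; EF_C = 14
ES_D = 11; EF_D = 11+12 = 23
ES_E = 10; EF_E = 10+12 = 22
ES_F = 11; EF_F = 11+14 = 25
ES_G = 25; EF_G = 25+10 = 35
ES_H = max(EF_A=10, EF_C=14) = 14; EF_H = 14+4 = 18
ES_I = max(EF_C=14, EF_D=23, EF_E=22, EF_G=35, EF_H=18) = 35; EF_I = 35+4 = 39
Expected project duration μ = 39 days. Critical path: B → F → G → I.

Variance along critical path = 2.778 + 7.111 + 1.778 + 1.778 = 13.444; σ = √13.444 = 3.667 days.
Z = (44 − 39) / 3.667 = 1.364
P(T ≤ 44) = Φ(1.364) ≈ 0.914

0.914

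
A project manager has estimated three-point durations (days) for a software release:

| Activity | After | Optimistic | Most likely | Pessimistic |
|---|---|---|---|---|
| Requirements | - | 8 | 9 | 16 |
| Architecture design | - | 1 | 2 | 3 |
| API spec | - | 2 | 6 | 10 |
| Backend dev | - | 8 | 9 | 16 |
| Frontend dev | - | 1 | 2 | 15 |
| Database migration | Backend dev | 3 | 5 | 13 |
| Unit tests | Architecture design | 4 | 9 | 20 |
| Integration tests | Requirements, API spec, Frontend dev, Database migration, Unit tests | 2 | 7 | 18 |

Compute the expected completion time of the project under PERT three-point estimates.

24 days

te_Requirements = (8 + 4·9 + 16)/6 = 60/6 = 10
te_Architecture design = (1 + 4·2 + 3)/6 = 12/6 = 2
te_API spec = (2 + 4·6 + 10)/6 = 36/6 = 6
te_Backend dev = (8 + 4·9 + 16)/6 = 60/6 = 10
te_Frontend dev = (1 + 4·2 + 15)/6 = 24/6 = 4
te_Database migration = (3 + 4·5 + 13)/6 = 36/6 = 6
te_Unit tests = (4 + 4·9 + 20)/6 = 60/6 = 10
te_Integration tests = (2 + 4·7 + 18)/6 = 48/6 = 8

Forward pass:
ES_Requirements = 0; EF_Requirements = 10
ES_Architecture design = 0; EF_Architecture design = 2
ES_API spec = 0; EF_API spec = 6
ES_Backend dev = 0; EF_Backend dev = 10
ES_Frontend dev = 0; EF_Frontend dev = 4
ES_Database migration = 10; EF_Database migration = 10+6 = 16
ES_Unit tests = 2; EF_Unit tests = 2+10 = 12
ES_Integration tests = max(EF_Requirements=10, EF_API spec=6, EF_Frontend dev=4, EF_Database migration=16, EF_Unit tests=12) = 16; EF_Integration tests = 16+8 = 24
Expected project duration μ = 24 days. Critical path: Backend dev → Database migration → Integration tests.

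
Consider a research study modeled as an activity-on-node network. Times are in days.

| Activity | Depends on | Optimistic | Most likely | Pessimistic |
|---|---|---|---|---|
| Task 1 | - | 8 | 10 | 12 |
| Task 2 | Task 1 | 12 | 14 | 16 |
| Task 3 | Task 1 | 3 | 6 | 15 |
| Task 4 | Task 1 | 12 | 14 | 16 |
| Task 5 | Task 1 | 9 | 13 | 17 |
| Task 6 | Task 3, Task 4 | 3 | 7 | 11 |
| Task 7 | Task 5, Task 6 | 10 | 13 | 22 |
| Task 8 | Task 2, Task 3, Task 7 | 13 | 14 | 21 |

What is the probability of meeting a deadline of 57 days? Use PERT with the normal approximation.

te_Task 1 = (8 + 4·10 + 12)/6 = 60/6 = 10; σ²_Task 1 = ((12−8)/6)² = 0.444
te_Task 2 = (12 + 4·14 + 16)/6 = 84/6 = 14; σ²_Task 2 = ((16−12)/6)² = 0.444
te_Task 3 = (3 + 4·6 + 15)/6 = 42/6 = 7; σ²_Task 3 = ((15−3)/6)² = 4.000
te_Task 4 = (12 + 4·14 + 16)/6 = 84/6 = 14; σ²_Task 4 = ((16−12)/6)² = 0.444
te_Task 5 = (9 + 4·13 + 17)/6 = 78/6 = 13; σ²_Task 5 = ((17−9)/6)² = 1.778
te_Task 6 = (3 + 4·7 + 11)/6 = 42/6 = 7; σ²_Task 6 = ((11−3)/6)² = 1.778
te_Task 7 = (10 + 4·13 + 22)/6 = 84/6 = 14; σ²_Task 7 = ((22−10)/6)² = 4.000
te_Task 8 = (13 + 4·14 + 21)/6 = 90/6 = 15; σ²_Task 8 = ((21−13)/6)² = 1.778

Forward pass:
ES_Task 1 = 0; EF_Task 1 = 10
ES_Task 2 = 10; EF_Task 2 = 10+14 = 24
ES_Task 3 = 10; EF_Task 3 = 10+7 = 17
ES_Task 4 = 10; EF_Task 4 = 10+14 = 24
ES_Task 5 = 10; EF_Task 5 = 10+13 = 23
ES_Task 6 = max(EF_Task 3=17, EF_Task 4=24) = 24; EF_Task 6 = 24+7 = 31
ES_Task 7 = max(EF_Task 5=23, EF_Task 6=31) = 31; EF_Task 7 = 31+14 = 45
ES_Task 8 = max(EF_Task 2=24, EF_Task 3=17, EF_Task 7=45) = 45; EF_Task 8 = 45+15 = 60
Expected project duration μ = 60 days. Critical path: Task 1 → Task 4 → Task 6 → Task 7 → Task 8.

Variance along critical path = 0.444 + 0.444 + 1.778 + 4.000 + 1.778 = 8.444; σ = √8.444 = 2.906 days.
Z = (57 − 60) / 2.906 = -1.032
P(T ≤ 57) = Φ(-1.032) ≈ 0.151

0.151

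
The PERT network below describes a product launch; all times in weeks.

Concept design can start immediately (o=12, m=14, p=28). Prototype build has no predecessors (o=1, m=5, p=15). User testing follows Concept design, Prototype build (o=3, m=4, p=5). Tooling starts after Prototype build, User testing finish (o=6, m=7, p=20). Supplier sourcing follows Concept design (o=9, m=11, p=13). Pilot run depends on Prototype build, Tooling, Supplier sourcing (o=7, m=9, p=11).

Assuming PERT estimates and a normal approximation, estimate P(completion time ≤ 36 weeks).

0.290

te_Concept design = (12 + 4·14 + 28)/6 = 96/6 = 16; σ²_Concept design = ((28−12)/6)² = 7.111
te_Prototype build = (1 + 4·5 + 15)/6 = 36/6 = 6; σ²_Prototype build = ((15−1)/6)² = 5.444
te_User testing = (3 + 4·4 + 5)/6 = 24/6 = 4; σ²_User testing = ((5−3)/6)² = 0.111
te_Tooling = (6 + 4·7 + 20)/6 = 54/6 = 9; σ²_Tooling = ((20−6)/6)² = 5.444
te_Supplier sourcing = (9 + 4·11 + 13)/6 = 66/6 = 11; σ²_Supplier sourcing = ((13−9)/6)² = 0.444
te_Pilot run = (7 + 4·9 + 11)/6 = 54/6 = 9; σ²_Pilot run = ((11−7)/6)² = 0.444

Forward pass:
ES_Concept design = 0; EF_Concept design = 16
ES_Prototype build = 0; EF_Prototype build = 6
ES_User testing = max(EF_Concept design=16, EF_Prototype build=6) = 16; EF_User testing = 16+4 = 20
ES_Tooling = max(EF_Prototype build=6, EF_User testing=20) = 20; EF_Tooling = 20+9 = 29
ES_Supplier sourcing = 16; EF_Supplier sourcing = 16+11 = 27
ES_Pilot run = max(EF_Prototype build=6, EF_Tooling=29, EF_Supplier sourcing=27) = 29; EF_Pilot run = 29+9 = 38
Expected project duration μ = 38 weeks. Critical path: Concept design → User testing → Tooling → Pilot run.

Variance along critical path = 7.111 + 0.111 + 5.444 + 0.444 = 13.111; σ = √13.111 = 3.621 weeks.
Z = (36 − 38) / 3.621 = -0.552
P(T ≤ 36) = Φ(-0.552) ≈ 0.290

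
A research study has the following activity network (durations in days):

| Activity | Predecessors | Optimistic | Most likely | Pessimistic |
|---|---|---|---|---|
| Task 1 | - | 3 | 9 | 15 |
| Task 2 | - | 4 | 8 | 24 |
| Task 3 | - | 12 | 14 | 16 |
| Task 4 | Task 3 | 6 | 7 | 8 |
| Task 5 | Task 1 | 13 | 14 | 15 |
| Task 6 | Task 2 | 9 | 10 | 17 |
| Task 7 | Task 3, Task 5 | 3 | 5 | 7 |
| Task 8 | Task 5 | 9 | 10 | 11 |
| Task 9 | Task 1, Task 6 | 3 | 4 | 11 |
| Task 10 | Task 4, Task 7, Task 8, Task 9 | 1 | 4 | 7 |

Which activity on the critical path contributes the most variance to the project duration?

te_Task 1 = (3 + 4·9 + 15)/6 = 54/6 = 9; σ²_Task 1 = ((15−3)/6)² = 4.000
te_Task 2 = (4 + 4·8 + 24)/6 = 60/6 = 10; σ²_Task 2 = ((24−4)/6)² = 11.111
te_Task 3 = (12 + 4·14 + 16)/6 = 84/6 = 14; σ²_Task 3 = ((16−12)/6)² = 0.444
te_Task 4 = (6 + 4·7 + 8)/6 = 42/6 = 7; σ²_Task 4 = ((8−6)/6)² = 0.111
te_Task 5 = (13 + 4·14 + 15)/6 = 84/6 = 14; σ²_Task 5 = ((15−13)/6)² = 0.111
te_Task 6 = (9 + 4·10 + 17)/6 = 66/6 = 11; σ²_Task 6 = ((17−9)/6)² = 1.778
te_Task 7 = (3 + 4·5 + 7)/6 = 30/6 = 5; σ²_Task 7 = ((7−3)/6)² = 0.444
te_Task 8 = (9 + 4·10 + 11)/6 = 60/6 = 10; σ²_Task 8 = ((11−9)/6)² = 0.111
te_Task 9 = (3 + 4·4 + 11)/6 = 30/6 = 5; σ²_Task 9 = ((11−3)/6)² = 1.778
te_Task 10 = (1 + 4·4 + 7)/6 = 24/6 = 4; σ²_Task 10 = ((7−1)/6)² = 1.000

Forward pass:
ES_Task 1 = 0; EF_Task 1 = 9
ES_Task 2 = 0; EF_Task 2 = 10
ES_Task 3 = 0; EF_Task 3 = 14
ES_Task 4 = 14; EF_Task 4 = 14+7 = 21
ES_Task 5 = 9; EF_Task 5 = 9+14 = 23
ES_Task 6 = 10; EF_Task 6 = 10+11 = 21
ES_Task 7 = max(EF_Task 3=14, EF_Task 5=23) = 23; EF_Task 7 = 23+5 = 28
ES_Task 8 = 23; EF_Task 8 = 23+10 = 33
ES_Task 9 = max(EF_Task 1=9, EF_Task 6=21) = 21; EF_Task 9 = 21+5 = 26
ES_Task 10 = max(EF_Task 4=21, EF_Task 7=28, EF_Task 8=33, EF_Task 9=26) = 33; EF_Task 10 = 33+4 = 37
Expected project duration μ = 37 days. Critical path: Task 1 → Task 5 → Task 8 → Task 10.

Variances on critical path: σ²_Task 1=4.000, σ²_Task 5=0.111, σ²_Task 8=0.111, σ²_Task 10=1.000.
Largest is σ²_Task 1 = 4.000.

Task 1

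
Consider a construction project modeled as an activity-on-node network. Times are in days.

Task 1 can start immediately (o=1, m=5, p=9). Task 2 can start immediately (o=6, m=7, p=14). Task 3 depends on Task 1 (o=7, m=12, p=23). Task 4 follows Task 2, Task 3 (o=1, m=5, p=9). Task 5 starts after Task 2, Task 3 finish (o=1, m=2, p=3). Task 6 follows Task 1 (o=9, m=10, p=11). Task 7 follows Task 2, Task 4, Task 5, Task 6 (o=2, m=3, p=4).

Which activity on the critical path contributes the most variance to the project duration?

Task 3

te_Task 1 = (1 + 4·5 + 9)/6 = 30/6 = 5; σ²_Task 1 = ((9−1)/6)² = 1.778
te_Task 2 = (6 + 4·7 + 14)/6 = 48/6 = 8; σ²_Task 2 = ((14−6)/6)² = 1.778
te_Task 3 = (7 + 4·12 + 23)/6 = 78/6 = 13; σ²_Task 3 = ((23−7)/6)² = 7.111
te_Task 4 = (1 + 4·5 + 9)/6 = 30/6 = 5; σ²_Task 4 = ((9−1)/6)² = 1.778
te_Task 5 = (1 + 4·2 + 3)/6 = 12/6 = 2; σ²_Task 5 = ((3−1)/6)² = 0.111
te_Task 6 = (9 + 4·10 + 11)/6 = 60/6 = 10; σ²_Task 6 = ((11−9)/6)² = 0.111
te_Task 7 = (2 + 4·3 + 4)/6 = 18/6 = 3; σ²_Task 7 = ((4−2)/6)² = 0.111

Forward pass:
ES_Task 1 = 0; EF_Task 1 = 5
ES_Task 2 = 0; EF_Task 2 = 8
ES_Task 3 = 5; EF_Task 3 = 5+13 = 18
ES_Task 4 = max(EF_Task 2=8, EF_Task 3=18) = 18; EF_Task 4 = 18+5 = 23
ES_Task 5 = max(EF_Task 2=8, EF_Task 3=18) = 18; EF_Task 5 = 18+2 = 20
ES_Task 6 = 5; EF_Task 6 = 5+10 = 15
ES_Task 7 = max(EF_Task 2=8, EF_Task 4=23, EF_Task 5=20, EF_Task 6=15) = 23; EF_Task 7 = 23+3 = 26
Expected project duration μ = 26 days. Critical path: Task 1 → Task 3 → Task 4 → Task 7.

Variances on critical path: σ²_Task 1=1.778, σ²_Task 3=7.111, σ²_Task 4=1.778, σ²_Task 7=0.111.
Largest is σ²_Task 3 = 7.111.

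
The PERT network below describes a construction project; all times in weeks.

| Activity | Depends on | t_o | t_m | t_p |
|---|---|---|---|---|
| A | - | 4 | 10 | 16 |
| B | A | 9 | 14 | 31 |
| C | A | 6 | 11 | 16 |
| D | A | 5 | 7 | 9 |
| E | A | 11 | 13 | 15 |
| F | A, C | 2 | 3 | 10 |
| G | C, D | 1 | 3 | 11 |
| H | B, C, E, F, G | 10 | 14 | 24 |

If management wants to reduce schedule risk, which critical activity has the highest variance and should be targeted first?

te_A = (4 + 4·10 + 16)/6 = 60/6 = 10; σ²_A = ((16−4)/6)² = 4.000
te_B = (9 + 4·14 + 31)/6 = 96/6 = 16; σ²_B = ((31−9)/6)² = 13.444
te_C = (6 + 4·11 + 16)/6 = 66/6 = 11; σ²_C = ((16−6)/6)² = 2.778
te_D = (5 + 4·7 + 9)/6 = 42/6 = 7; σ²_D = ((9−5)/6)² = 0.444
te_E = (11 + 4·13 + 15)/6 = 78/6 = 13; σ²_E = ((15−11)/6)² = 0.444
te_F = (2 + 4·3 + 10)/6 = 24/6 = 4; σ²_F = ((10−2)/6)² = 1.778
te_G = (1 + 4·3 + 11)/6 = 24/6 = 4; σ²_G = ((11−1)/6)² = 2.778
te_H = (10 + 4·14 + 24)/6 = 90/6 = 15; σ²_H = ((24−10)/6)² = 5.444

Forward pass:
ES_A = 0; EF_A = 10
ES_B = 10; EF_B = 10+16 = 26
ES_C = 10; EF_C = 10+11 = 21
ES_D = 10; EF_D = 10+7 = 17
ES_E = 10; EF_E = 10+13 = 23
ES_F = max(EF_A=10, EF_C=21) = 21; EF_F = 21+4 = 25
ES_G = max(EF_C=21, EF_D=17) = 21; EF_G = 21+4 = 25
ES_H = max(EF_B=26, EF_C=21, EF_E=23, EF_F=25, EF_G=25) = 26; EF_H = 26+15 = 41
Expected project duration μ = 41 weeks. Critical path: A → B → H.

Variances on critical path: σ²_A=4.000, σ²_B=13.444, σ²_H=5.444.
Largest is σ²_B = 13.444.

B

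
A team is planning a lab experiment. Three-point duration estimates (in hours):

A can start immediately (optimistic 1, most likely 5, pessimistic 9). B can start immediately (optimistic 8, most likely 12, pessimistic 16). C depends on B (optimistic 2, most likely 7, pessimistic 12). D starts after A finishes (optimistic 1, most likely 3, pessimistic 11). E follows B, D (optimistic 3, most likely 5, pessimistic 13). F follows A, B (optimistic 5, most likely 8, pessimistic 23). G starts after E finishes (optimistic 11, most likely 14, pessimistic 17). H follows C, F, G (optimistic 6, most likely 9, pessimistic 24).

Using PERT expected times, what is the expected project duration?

43 hours

te_A = (1 + 4·5 + 9)/6 = 30/6 = 5
te_B = (8 + 4·12 + 16)/6 = 72/6 = 12
te_C = (2 + 4·7 + 12)/6 = 42/6 = 7
te_D = (1 + 4·3 + 11)/6 = 24/6 = 4
te_E = (3 + 4·5 + 13)/6 = 36/6 = 6
te_F = (5 + 4·8 + 23)/6 = 60/6 = 10
te_G = (11 + 4·14 + 17)/6 = 84/6 = 14
te_H = (6 + 4·9 + 24)/6 = 66/6 = 11

Forward pass:
ES_A = 0; EF_A = 5
ES_B = 0; EF_B = 12
ES_C = 12; EF_C = 12+7 = 19
ES_D = 5; EF_D = 5+4 = 9
ES_E = max(EF_B=12, EF_D=9) = 12; EF_E = 12+6 = 18
ES_F = max(EF_A=5, EF_B=12) = 12; EF_F = 12+10 = 22
ES_G = 18; EF_G = 18+14 = 32
ES_H = max(EF_C=19, EF_F=22, EF_G=32) = 32; EF_H = 32+11 = 43
Expected project duration μ = 43 hours. Critical path: B → E → G → H.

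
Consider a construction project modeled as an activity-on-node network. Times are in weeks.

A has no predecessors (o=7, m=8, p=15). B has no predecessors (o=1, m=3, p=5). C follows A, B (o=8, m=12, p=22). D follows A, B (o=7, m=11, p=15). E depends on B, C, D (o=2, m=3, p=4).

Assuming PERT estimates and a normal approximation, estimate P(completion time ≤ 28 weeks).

0.866

te_A = (7 + 4·8 + 15)/6 = 54/6 = 9; σ²_A = ((15−7)/6)² = 1.778
te_B = (1 + 4·3 + 5)/6 = 18/6 = 3; σ²_B = ((5−1)/6)² = 0.444
te_C = (8 + 4·12 + 22)/6 = 78/6 = 13; σ²_C = ((22−8)/6)² = 5.444
te_D = (7 + 4·11 + 15)/6 = 66/6 = 11; σ²_D = ((15−7)/6)² = 1.778
te_E = (2 + 4·3 + 4)/6 = 18/6 = 3; σ²_E = ((4−2)/6)² = 0.111

Forward pass:
ES_A = 0; EF_A = 9
ES_B = 0; EF_B = 3
ES_C = max(EF_A=9, EF_B=3) = 9; EF_C = 9+13 = 22
ES_D = max(EF_A=9, EF_B=3) = 9; EF_D = 9+11 = 20
ES_E = max(EF_B=3, EF_C=22, EF_D=20) = 22; EF_E = 22+3 = 25
Expected project duration μ = 25 weeks. Critical path: A → C → E.

Variance along critical path = 1.778 + 5.444 + 0.111 = 7.333; σ = √7.333 = 2.708 weeks.
Z = (28 − 25) / 2.708 = 1.108
P(T ≤ 28) = Φ(1.108) ≈ 0.866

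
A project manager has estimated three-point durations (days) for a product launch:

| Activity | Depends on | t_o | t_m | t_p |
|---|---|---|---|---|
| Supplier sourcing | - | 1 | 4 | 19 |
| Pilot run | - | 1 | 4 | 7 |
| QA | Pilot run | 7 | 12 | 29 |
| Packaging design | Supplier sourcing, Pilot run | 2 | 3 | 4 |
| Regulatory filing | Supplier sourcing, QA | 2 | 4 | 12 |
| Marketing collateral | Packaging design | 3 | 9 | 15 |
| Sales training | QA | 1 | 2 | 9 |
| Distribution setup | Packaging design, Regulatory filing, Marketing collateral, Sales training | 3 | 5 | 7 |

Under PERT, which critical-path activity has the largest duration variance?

QA

te_Supplier sourcing = (1 + 4·4 + 19)/6 = 36/6 = 6; σ²_Supplier sourcing = ((19−1)/6)² = 9.000
te_Pilot run = (1 + 4·4 + 7)/6 = 24/6 = 4; σ²_Pilot run = ((7−1)/6)² = 1.000
te_QA = (7 + 4·12 + 29)/6 = 84/6 = 14; σ²_QA = ((29−7)/6)² = 13.444
te_Packaging design = (2 + 4·3 + 4)/6 = 18/6 = 3; σ²_Packaging design = ((4−2)/6)² = 0.111
te_Regulatory filing = (2 + 4·4 + 12)/6 = 30/6 = 5; σ²_Regulatory filing = ((12−2)/6)² = 2.778
te_Marketing collateral = (3 + 4·9 + 15)/6 = 54/6 = 9; σ²_Marketing collateral = ((15−3)/6)² = 4.000
te_Sales training = (1 + 4·2 + 9)/6 = 18/6 = 3; σ²_Sales training = ((9−1)/6)² = 1.778
te_Distribution setup = (3 + 4·5 + 7)/6 = 30/6 = 5; σ²_Distribution setup = ((7−3)/6)² = 0.444

Forward pass:
ES_Supplier sourcing = 0; EF_Supplier sourcing = 6
ES_Pilot run = 0; EF_Pilot run = 4
ES_QA = 4; EF_QA = 4+14 = 18
ES_Packaging design = max(EF_Supplier sourcing=6, EF_Pilot run=4) = 6; EF_Packaging design = 6+3 = 9
ES_Regulatory filing = max(EF_Supplier sourcing=6, EF_QA=18) = 18; EF_Regulatory filing = 18+5 = 23
ES_Marketing collateral = 9; EF_Marketing collateral = 9+9 = 18
ES_Sales training = 18; EF_Sales training = 18+3 = 21
ES_Distribution setup = max(EF_Packaging design=9, EF_Regulatory filing=23, EF_Marketing collateral=18, EF_Sales training=21) = 23; EF_Distribution setup = 23+5 = 28
Expected project duration μ = 28 days. Critical path: Pilot run → QA → Regulatory filing → Distribution setup.

Variances on critical path: σ²_Pilot run=1.000, σ²_QA=13.444, σ²_Regulatory filing=2.778, σ²_Distribution setup=0.444.
Largest is σ²_QA = 13.444.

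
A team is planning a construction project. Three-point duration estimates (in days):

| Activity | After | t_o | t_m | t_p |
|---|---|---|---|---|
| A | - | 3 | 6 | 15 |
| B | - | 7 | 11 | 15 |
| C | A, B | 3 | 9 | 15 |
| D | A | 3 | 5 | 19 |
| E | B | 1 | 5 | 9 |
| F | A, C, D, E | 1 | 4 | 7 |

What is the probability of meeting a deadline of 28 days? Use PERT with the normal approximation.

te_A = (3 + 4·6 + 15)/6 = 42/6 = 7; σ²_A = ((15−3)/6)² = 4.000
te_B = (7 + 4·11 + 15)/6 = 66/6 = 11; σ²_B = ((15−7)/6)² = 1.778
te_C = (3 + 4·9 + 15)/6 = 54/6 = 9; σ²_C = ((15−3)/6)² = 4.000
te_D = (3 + 4·5 + 19)/6 = 42/6 = 7; σ²_D = ((19−3)/6)² = 7.111
te_E = (1 + 4·5 + 9)/6 = 30/6 = 5; σ²_E = ((9−1)/6)² = 1.778
te_F = (1 + 4·4 + 7)/6 = 24/6 = 4; σ²_F = ((7−1)/6)² = 1.000

Forward pass:
ES_A = 0; EF_A = 7
ES_B = 0; EF_B = 11
ES_C = max(EF_A=7, EF_B=11) = 11; EF_C = 11+9 = 20
ES_D = 7; EF_D = 7+7 = 14
ES_E = 11; EF_E = 11+5 = 16
ES_F = max(EF_A=7, EF_C=20, EF_D=14, EF_E=16) = 20; EF_F = 20+4 = 24
Expected project duration μ = 24 days. Critical path: B → C → F.

Variance along critical path = 1.778 + 4.000 + 1.000 = 6.778; σ = √6.778 = 2.603 days.
Z = (28 − 24) / 2.603 = 1.536
P(T ≤ 28) = Φ(1.536) ≈ 0.938

0.938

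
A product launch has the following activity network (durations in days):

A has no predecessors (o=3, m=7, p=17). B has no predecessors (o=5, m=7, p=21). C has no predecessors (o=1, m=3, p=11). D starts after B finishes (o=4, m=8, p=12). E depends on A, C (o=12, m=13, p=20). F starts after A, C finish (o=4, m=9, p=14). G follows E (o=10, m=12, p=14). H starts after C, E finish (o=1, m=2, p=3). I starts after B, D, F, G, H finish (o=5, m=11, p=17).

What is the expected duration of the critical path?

45 days

te_A = (3 + 4·7 + 17)/6 = 48/6 = 8
te_B = (5 + 4·7 + 21)/6 = 54/6 = 9
te_C = (1 + 4·3 + 11)/6 = 24/6 = 4
te_D = (4 + 4·8 + 12)/6 = 48/6 = 8
te_E = (12 + 4·13 + 20)/6 = 84/6 = 14
te_F = (4 + 4·9 + 14)/6 = 54/6 = 9
te_G = (10 + 4·12 + 14)/6 = 72/6 = 12
te_H = (1 + 4·2 + 3)/6 = 12/6 = 2
te_I = (5 + 4·11 + 17)/6 = 66/6 = 11

Forward pass:
ES_A = 0; EF_A = 8
ES_B = 0; EF_B = 9
ES_C = 0; EF_C = 4
ES_D = 9; EF_D = 9+8 = 17
ES_E = max(EF_A=8, EF_C=4) = 8; EF_E = 8+14 = 22
ES_F = max(EF_A=8, EF_C=4) = 8; EF_F = 8+9 = 17
ES_G = 22; EF_G = 22+12 = 34
ES_H = max(EF_C=4, EF_E=22) = 22; EF_H = 22+2 = 24
ES_I = max(EF_B=9, EF_D=17, EF_F=17, EF_G=34, EF_H=24) = 34; EF_I = 34+11 = 45
Expected project duration μ = 45 days. Critical path: A → E → G → I.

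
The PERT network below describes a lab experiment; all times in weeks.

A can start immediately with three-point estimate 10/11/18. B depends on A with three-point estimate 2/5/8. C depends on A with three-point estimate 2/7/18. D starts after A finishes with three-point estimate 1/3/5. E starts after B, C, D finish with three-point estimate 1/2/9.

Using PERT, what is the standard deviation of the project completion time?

3.27 weeks

te_A = (10 + 4·11 + 18)/6 = 72/6 = 12; σ²_A = ((18−10)/6)² = 1.778
te_B = (2 + 4·5 + 8)/6 = 30/6 = 5; σ²_B = ((8−2)/6)² = 1.000
te_C = (2 + 4·7 + 18)/6 = 48/6 = 8; σ²_C = ((18−2)/6)² = 7.111
te_D = (1 + 4·3 + 5)/6 = 18/6 = 3; σ²_D = ((5−1)/6)² = 0.444
te_E = (1 + 4·2 + 9)/6 = 18/6 = 3; σ²_E = ((9−1)/6)² = 1.778

Forward pass:
ES_A = 0; EF_A = 12
ES_B = 12; EF_B = 12+5 = 17
ES_C = 12; EF_C = 12+8 = 20
ES_D = 12; EF_D = 12+3 = 15
ES_E = max(EF_B=17, EF_C=20, EF_D=15) = 20; EF_E = 20+3 = 23
Expected project duration μ = 23 weeks. Critical path: A → C → E.

Variance along critical path = 1.778 + 7.111 + 1.778 = 10.667
σ = √10.667 = 3.266 weeks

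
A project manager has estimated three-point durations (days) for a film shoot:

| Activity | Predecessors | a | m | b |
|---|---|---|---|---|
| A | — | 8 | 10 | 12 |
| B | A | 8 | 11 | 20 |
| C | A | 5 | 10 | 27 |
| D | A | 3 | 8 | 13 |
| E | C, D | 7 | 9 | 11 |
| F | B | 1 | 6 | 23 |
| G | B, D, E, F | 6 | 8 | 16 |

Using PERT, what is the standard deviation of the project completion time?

te_A = (8 + 4·10 + 12)/6 = 60/6 = 10; σ²_A = ((12−8)/6)² = 0.444
te_B = (8 + 4·11 + 20)/6 = 72/6 = 12; σ²_B = ((20−8)/6)² = 4.000
te_C = (5 + 4·10 + 27)/6 = 72/6 = 12; σ²_C = ((27−5)/6)² = 13.444
te_D = (3 + 4·8 + 13)/6 = 48/6 = 8; σ²_D = ((13−3)/6)² = 2.778
te_E = (7 + 4·9 + 11)/6 = 54/6 = 9; σ²_E = ((11−7)/6)² = 0.444
te_F = (1 + 4·6 + 23)/6 = 48/6 = 8; σ²_F = ((23−1)/6)² = 13.444
te_G = (6 + 4·8 + 16)/6 = 54/6 = 9; σ²_G = ((16−6)/6)² = 2.778

Forward pass:
ES_A = 0; EF_A = 10
ES_B = 10; EF_B = 10+12 = 22
ES_C = 10; EF_C = 10+12 = 22
ES_D = 10; EF_D = 10+8 = 18
ES_E = max(EF_C=22, EF_D=18) = 22; EF_E = 22+9 = 31
ES_F = 22; EF_F = 22+8 = 30
ES_G = max(EF_B=22, EF_D=18, EF_E=31, EF_F=30) = 31; EF_G = 31+9 = 40
Expected project duration μ = 40 days. Critical path: A → C → E → G.

Variance along critical path = 0.444 + 13.444 + 0.444 + 2.778 = 17.111
σ = √17.111 = 4.137 days

4.14 days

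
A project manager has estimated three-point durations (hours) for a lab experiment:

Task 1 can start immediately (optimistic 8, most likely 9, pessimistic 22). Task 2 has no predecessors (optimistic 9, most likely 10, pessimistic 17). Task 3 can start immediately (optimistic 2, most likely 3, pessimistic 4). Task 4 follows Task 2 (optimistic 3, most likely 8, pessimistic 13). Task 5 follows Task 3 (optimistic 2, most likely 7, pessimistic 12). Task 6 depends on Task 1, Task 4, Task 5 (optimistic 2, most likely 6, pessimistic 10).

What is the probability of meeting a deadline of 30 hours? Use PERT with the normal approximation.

0.977

te_Task 1 = (8 + 4·9 + 22)/6 = 66/6 = 11; σ²_Task 1 = ((22−8)/6)² = 5.444
te_Task 2 = (9 + 4·10 + 17)/6 = 66/6 = 11; σ²_Task 2 = ((17−9)/6)² = 1.778
te_Task 3 = (2 + 4·3 + 4)/6 = 18/6 = 3; σ²_Task 3 = ((4−2)/6)² = 0.111
te_Task 4 = (3 + 4·8 + 13)/6 = 48/6 = 8; σ²_Task 4 = ((13−3)/6)² = 2.778
te_Task 5 = (2 + 4·7 + 12)/6 = 42/6 = 7; σ²_Task 5 = ((12−2)/6)² = 2.778
te_Task 6 = (2 + 4·6 + 10)/6 = 36/6 = 6; σ²_Task 6 = ((10−2)/6)² = 1.778

Forward pass:
ES_Task 1 = 0; EF_Task 1 = 11
ES_Task 2 = 0; EF_Task 2 = 11
ES_Task 3 = 0; EF_Task 3 = 3
ES_Task 4 = 11; EF_Task 4 = 11+8 = 19
ES_Task 5 = 3; EF_Task 5 = 3+7 = 10
ES_Task 6 = max(EF_Task 1=11, EF_Task 4=19, EF_Task 5=10) = 19; EF_Task 6 = 19+6 = 25
Expected project duration μ = 25 hours. Critical path: Task 2 → Task 4 → Task 6.

Variance along critical path = 1.778 + 2.778 + 1.778 = 6.333; σ = √6.333 = 2.517 hours.
Z = (30 − 25) / 2.517 = 1.987
P(T ≤ 30) = Φ(1.987) ≈ 0.977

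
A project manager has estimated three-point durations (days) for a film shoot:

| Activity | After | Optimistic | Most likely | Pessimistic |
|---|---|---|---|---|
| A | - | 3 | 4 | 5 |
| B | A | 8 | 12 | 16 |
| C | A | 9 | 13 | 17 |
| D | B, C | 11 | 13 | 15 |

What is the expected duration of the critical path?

te_A = (3 + 4·4 + 5)/6 = 24/6 = 4
te_B = (8 + 4·12 + 16)/6 = 72/6 = 12
te_C = (9 + 4·13 + 17)/6 = 78/6 = 13
te_D = (11 + 4·13 + 15)/6 = 78/6 = 13

Forward pass:
ES_A = 0; EF_A = 4
ES_B = 4; EF_B = 4+12 = 16
ES_C = 4; EF_C = 4+13 = 17
ES_D = max(EF_B=16, EF_C=17) = 17; EF_D = 17+13 = 30
Expected project duration μ = 30 days. Critical path: A → C → D.

30 days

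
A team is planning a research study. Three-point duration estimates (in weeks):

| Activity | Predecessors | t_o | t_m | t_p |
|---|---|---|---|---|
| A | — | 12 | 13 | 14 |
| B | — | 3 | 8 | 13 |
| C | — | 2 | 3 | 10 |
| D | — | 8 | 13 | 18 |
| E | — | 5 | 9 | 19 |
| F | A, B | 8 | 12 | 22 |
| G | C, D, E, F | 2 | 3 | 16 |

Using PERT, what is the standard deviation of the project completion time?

te_A = (12 + 4·13 + 14)/6 = 78/6 = 13; σ²_A = ((14−12)/6)² = 0.111
te_B = (3 + 4·8 + 13)/6 = 48/6 = 8; σ²_B = ((13−3)/6)² = 2.778
te_C = (2 + 4·3 + 10)/6 = 24/6 = 4; σ²_C = ((10−2)/6)² = 1.778
te_D = (8 + 4·13 + 18)/6 = 78/6 = 13; σ²_D = ((18−8)/6)² = 2.778
te_E = (5 + 4·9 + 19)/6 = 60/6 = 10; σ²_E = ((19−5)/6)² = 5.444
te_F = (8 + 4·12 + 22)/6 = 78/6 = 13; σ²_F = ((22−8)/6)² = 5.444
te_G = (2 + 4·3 + 16)/6 = 30/6 = 5; σ²_G = ((16−2)/6)² = 5.444

Forward pass:
ES_A = 0; EF_A = 13
ES_B = 0; EF_B = 8
ES_C = 0; EF_C = 4
ES_D = 0; EF_D = 13
ES_E = 0; EF_E = 10
ES_F = max(EF_A=13, EF_B=8) = 13; EF_F = 13+13 = 26
ES_G = max(EF_C=4, EF_D=13, EF_E=10, EF_F=26) = 26; EF_G = 26+5 = 31
Expected project duration μ = 31 weeks. Critical path: A → F → G.

Variance along critical path = 0.111 + 5.444 + 5.444 = 11.000
σ = √11.000 = 3.317 weeks

3.32 weeks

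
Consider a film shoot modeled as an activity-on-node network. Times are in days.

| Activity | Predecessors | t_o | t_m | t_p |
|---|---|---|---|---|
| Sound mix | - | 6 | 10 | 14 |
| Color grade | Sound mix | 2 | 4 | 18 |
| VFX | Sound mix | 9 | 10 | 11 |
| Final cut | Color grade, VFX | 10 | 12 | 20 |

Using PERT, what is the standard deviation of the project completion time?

2.16 days

te_Sound mix = (6 + 4·10 + 14)/6 = 60/6 = 10; σ²_Sound mix = ((14−6)/6)² = 1.778
te_Color grade = (2 + 4·4 + 18)/6 = 36/6 = 6; σ²_Color grade = ((18−2)/6)² = 7.111
te_VFX = (9 + 4·10 + 11)/6 = 60/6 = 10; σ²_VFX = ((11−9)/6)² = 0.111
te_Final cut = (10 + 4·12 + 20)/6 = 78/6 = 13; σ²_Final cut = ((20−10)/6)² = 2.778

Forward pass:
ES_Sound mix = 0; EF_Sound mix = 10
ES_Color grade = 10; EF_Color grade = 10+6 = 16
ES_VFX = 10; EF_VFX = 10+10 = 20
ES_Final cut = max(EF_Color grade=16, EF_VFX=20) = 20; EF_Final cut = 20+13 = 33
Expected project duration μ = 33 days. Critical path: Sound mix → VFX → Final cut.

Variance along critical path = 1.778 + 0.111 + 2.778 = 4.667
σ = √4.667 = 2.160 days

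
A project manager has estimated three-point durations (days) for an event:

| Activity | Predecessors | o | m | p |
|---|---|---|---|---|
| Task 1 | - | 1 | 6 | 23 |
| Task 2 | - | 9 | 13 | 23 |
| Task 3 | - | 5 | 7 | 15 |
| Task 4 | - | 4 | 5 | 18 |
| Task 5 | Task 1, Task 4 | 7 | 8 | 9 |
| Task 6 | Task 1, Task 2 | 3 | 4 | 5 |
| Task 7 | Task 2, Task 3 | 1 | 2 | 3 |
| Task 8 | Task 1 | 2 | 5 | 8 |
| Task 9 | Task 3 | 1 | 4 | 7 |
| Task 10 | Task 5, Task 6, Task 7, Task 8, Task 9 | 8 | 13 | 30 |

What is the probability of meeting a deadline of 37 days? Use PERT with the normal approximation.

te_Task 1 = (1 + 4·6 + 23)/6 = 48/6 = 8; σ²_Task 1 = ((23−1)/6)² = 13.444
te_Task 2 = (9 + 4·13 + 23)/6 = 84/6 = 14; σ²_Task 2 = ((23−9)/6)² = 5.444
te_Task 3 = (5 + 4·7 + 15)/6 = 48/6 = 8; σ²_Task 3 = ((15−5)/6)² = 2.778
te_Task 4 = (4 + 4·5 + 18)/6 = 42/6 = 7; σ²_Task 4 = ((18−4)/6)² = 5.444
te_Task 5 = (7 + 4·8 + 9)/6 = 48/6 = 8; σ²_Task 5 = ((9−7)/6)² = 0.111
te_Task 6 = (3 + 4·4 + 5)/6 = 24/6 = 4; σ²_Task 6 = ((5−3)/6)² = 0.111
te_Task 7 = (1 + 4·2 + 3)/6 = 12/6 = 2; σ²_Task 7 = ((3−1)/6)² = 0.111
te_Task 8 = (2 + 4·5 + 8)/6 = 30/6 = 5; σ²_Task 8 = ((8−2)/6)² = 1.000
te_Task 9 = (1 + 4·4 + 7)/6 = 24/6 = 4; σ²_Task 9 = ((7−1)/6)² = 1.000
te_Task 10 = (8 + 4·13 + 30)/6 = 90/6 = 15; σ²_Task 10 = ((30−8)/6)² = 13.444

Forward pass:
ES_Task 1 = 0; EF_Task 1 = 8
ES_Task 2 = 0; EF_Task 2 = 14
ES_Task 3 = 0; EF_Task 3 = 8
ES_Task 4 = 0; EF_Task 4 = 7
ES_Task 5 = max(EF_Task 1=8, EF_Task 4=7) = 8; EF_Task 5 = 8+8 = 16
ES_Task 6 = max(EF_Task 1=8, EF_Task 2=14) = 14; EF_Task 6 = 14+4 = 18
ES_Task 7 = max(EF_Task 2=14, EF_Task 3=8) = 14; EF_Task 7 = 14+2 = 16
ES_Task 8 = 8; EF_Task 8 = 8+5 = 13
ES_Task 9 = 8; EF_Task 9 = 8+4 = 12
ES_Task 10 = max(EF_Task 5=16, EF_Task 6=18, EF_Task 7=16, EF_Task 8=13, EF_Task 9=12) = 18; EF_Task 10 = 18+15 = 33
Expected project duration μ = 33 days. Critical path: Task 2 → Task 6 → Task 10.

Variance along critical path = 5.444 + 0.111 + 13.444 = 19.000; σ = √19.000 = 4.359 days.
Z = (37 − 33) / 4.359 = 0.918
P(T ≤ 37) = Φ(0.918) ≈ 0.821

0.821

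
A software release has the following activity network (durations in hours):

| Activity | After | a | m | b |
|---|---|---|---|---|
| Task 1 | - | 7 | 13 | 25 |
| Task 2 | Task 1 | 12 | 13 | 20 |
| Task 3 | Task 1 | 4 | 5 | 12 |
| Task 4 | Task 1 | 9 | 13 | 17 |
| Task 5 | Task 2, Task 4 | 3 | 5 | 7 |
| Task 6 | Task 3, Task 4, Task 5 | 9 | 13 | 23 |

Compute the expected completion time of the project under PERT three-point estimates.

47 hours

te_Task 1 = (7 + 4·13 + 25)/6 = 84/6 = 14
te_Task 2 = (12 + 4·13 + 20)/6 = 84/6 = 14
te_Task 3 = (4 + 4·5 + 12)/6 = 36/6 = 6
te_Task 4 = (9 + 4·13 + 17)/6 = 78/6 = 13
te_Task 5 = (3 + 4·5 + 7)/6 = 30/6 = 5
te_Task 6 = (9 + 4·13 + 23)/6 = 84/6 = 14

Forward pass:
ES_Task 1 = 0; EF_Task 1 = 14
ES_Task 2 = 14; EF_Task 2 = 14+14 = 28
ES_Task 3 = 14; EF_Task 3 = 14+6 = 20
ES_Task 4 = 14; EF_Task 4 = 14+13 = 27
ES_Task 5 = max(EF_Task 2=28, EF_Task 4=27) = 28; EF_Task 5 = 28+5 = 33
ES_Task 6 = max(EF_Task 3=20, EF_Task 4=27, EF_Task 5=33) = 33; EF_Task 6 = 33+14 = 47
Expected project duration μ = 47 hours. Critical path: Task 1 → Task 2 → Task 5 → Task 6.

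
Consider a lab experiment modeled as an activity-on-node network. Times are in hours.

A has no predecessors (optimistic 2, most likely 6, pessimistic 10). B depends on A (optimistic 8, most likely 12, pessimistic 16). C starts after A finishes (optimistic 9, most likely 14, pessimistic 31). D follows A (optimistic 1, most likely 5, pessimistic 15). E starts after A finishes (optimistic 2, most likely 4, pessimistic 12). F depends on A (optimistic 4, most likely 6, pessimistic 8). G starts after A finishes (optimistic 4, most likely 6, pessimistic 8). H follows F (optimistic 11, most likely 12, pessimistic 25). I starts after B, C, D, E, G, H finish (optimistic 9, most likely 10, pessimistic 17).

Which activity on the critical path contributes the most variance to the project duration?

te_A = (2 + 4·6 + 10)/6 = 36/6 = 6; σ²_A = ((10−2)/6)² = 1.778
te_B = (8 + 4·12 + 16)/6 = 72/6 = 12; σ²_B = ((16−8)/6)² = 1.778
te_C = (9 + 4·14 + 31)/6 = 96/6 = 16; σ²_C = ((31−9)/6)² = 13.444
te_D = (1 + 4·5 + 15)/6 = 36/6 = 6; σ²_D = ((15−1)/6)² = 5.444
te_E = (2 + 4·4 + 12)/6 = 30/6 = 5; σ²_E = ((12−2)/6)² = 2.778
te_F = (4 + 4·6 + 8)/6 = 36/6 = 6; σ²_F = ((8−4)/6)² = 0.444
te_G = (4 + 4·6 + 8)/6 = 36/6 = 6; σ²_G = ((8−4)/6)² = 0.444
te_H = (11 + 4·12 + 25)/6 = 84/6 = 14; σ²_H = ((25−11)/6)² = 5.444
te_I = (9 + 4·10 + 17)/6 = 66/6 = 11; σ²_I = ((17−9)/6)² = 1.778

Forward pass:
ES_A = 0; EF_A = 6
ES_B = 6; EF_B = 6+12 = 18
ES_C = 6; EF_C = 6+16 = 22
ES_D = 6; EF_D = 6+6 = 12
ES_E = 6; EF_E = 6+5 = 11
ES_F = 6; EF_F = 6+6 = 12
ES_G = 6; EF_G = 6+6 = 12
ES_H = 12; EF_H = 12+14 = 26
ES_I = max(EF_B=18, EF_C=22, EF_D=12, EF_E=11, EF_G=12, EF_H=26) = 26; EF_I = 26+11 = 37
Expected project duration μ = 37 hours. Critical path: A → F → H → I.

Variances on critical path: σ²_A=1.778, σ²_F=0.444, σ²_H=5.444, σ²_I=1.778.
Largest is σ²_H = 5.444.

H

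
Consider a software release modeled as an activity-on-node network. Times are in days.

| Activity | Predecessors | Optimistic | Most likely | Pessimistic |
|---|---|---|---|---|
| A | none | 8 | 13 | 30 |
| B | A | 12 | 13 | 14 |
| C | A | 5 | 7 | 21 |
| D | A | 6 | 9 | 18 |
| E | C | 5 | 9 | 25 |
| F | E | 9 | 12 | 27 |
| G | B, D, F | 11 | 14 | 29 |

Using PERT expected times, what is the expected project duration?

te_A = (8 + 4·13 + 30)/6 = 90/6 = 15
te_B = (12 + 4·13 + 14)/6 = 78/6 = 13
te_C = (5 + 4·7 + 21)/6 = 54/6 = 9
te_D = (6 + 4·9 + 18)/6 = 60/6 = 10
te_E = (5 + 4·9 + 25)/6 = 66/6 = 11
te_F = (9 + 4·12 + 27)/6 = 84/6 = 14
te_G = (11 + 4·14 + 29)/6 = 96/6 = 16

Forward pass:
ES_A = 0; EF_A = 15
ES_B = 15; EF_B = 15+13 = 28
ES_C = 15; EF_C = 15+9 = 24
ES_D = 15; EF_D = 15+10 = 25
ES_E = 24; EF_E = 24+11 = 35
ES_F = 35; EF_F = 35+14 = 49
ES_G = max(EF_B=28, EF_D=25, EF_F=49) = 49; EF_G = 49+16 = 65
Expected project duration μ = 65 days. Critical path: A → C → E → F → G.

65 days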